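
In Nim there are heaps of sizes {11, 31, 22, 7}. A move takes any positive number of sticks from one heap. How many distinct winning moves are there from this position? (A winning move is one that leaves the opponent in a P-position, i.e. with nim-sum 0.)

Compute the nim-sum pairwise:
11 XOR 31 = 20
20 XOR 22 = 2
2 XOR 7 = 5
The overall nim-sum is X = 5. A heap of size p has a winning move iff p XOR X < p (reduce it to p XOR X).
  11: 11 XOR 5 = 14 ≥ 11 — no move.
  31: 31 XOR 5 = 26 < 31 — winning move (to 26).
  22: 22 XOR 5 = 19 < 22 — winning move (to 19).
  7: 7 XOR 5 = 2 < 7 — winning move (to 2).
That gives 3 winning moves.

3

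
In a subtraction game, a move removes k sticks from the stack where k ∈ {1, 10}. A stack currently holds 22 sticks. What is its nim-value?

Grundy values for subtraction set {1, 10}:
k:     0  1  2  3  4  5  6  7  8  9 10 11 12 13 14 15 16 17 18 19 20 21 22
g(k):  0  1  0  1  0  1  0  1  0  1  2  0  1  0  1  0  1  0  1  0  1  2  0
So g(22) = 0.

0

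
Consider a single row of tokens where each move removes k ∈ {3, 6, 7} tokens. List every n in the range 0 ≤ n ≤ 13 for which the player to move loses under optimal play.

Grundy values for subtraction set {3, 6, 7}:
g(0) = mex{} = 0
g(1) = mex{} = 0
g(2) = mex{} = 0
g(3) = mex{0} = 1
g(4) = mex{0} = 1
g(5) = mex{0} = 1
g(6) = mex{0,1} = 2
g(7) = mex{0,1} = 2
g(8) = mex{0,1} = 2
g(9) = mex{0,1,2} = 3
g(10) = mex{1,2} = 0
g(11) = mex{1,2} = 0
g(12) = mex{1,2,3} = 0
g(13) = mex{0,2} = 1
The P-positions (g = 0) in 0..13 are 0, 1, 2, 10, 11, 12.

0, 1, 2, 10, 11, 12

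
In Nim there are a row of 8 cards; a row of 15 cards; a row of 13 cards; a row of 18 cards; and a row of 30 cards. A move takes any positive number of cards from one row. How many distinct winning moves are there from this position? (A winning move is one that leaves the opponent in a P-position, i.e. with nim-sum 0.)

3

Compute the nim-sum pairwise:
8 ⊕ 15 = 7
7 ⊕ 13 = 10
10 ⊕ 18 = 24
24 ⊕ 30 = 6
The overall nim-sum is X = 6. A row of size p has a winning move iff p XOR X < p (reduce it to p XOR X).
  8: 8 XOR 6 = 14 ≥ 8 — no move.
  15: 15 XOR 6 = 9 < 15 — winning move (to 9).
  13: 13 XOR 6 = 11 < 13 — winning move (to 11).
  18: 18 XOR 6 = 20 ≥ 18 — no move.
  30: 30 XOR 6 = 24 < 30 — winning move (to 24).
That gives 3 winning moves.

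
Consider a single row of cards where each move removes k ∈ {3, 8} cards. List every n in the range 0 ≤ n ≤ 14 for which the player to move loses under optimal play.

0, 1, 2, 6, 7, 11, 12, 13

Compute g(0), g(1), … for moves {3, 8}:
k:     0  1  2  3  4  5  6  7  8  9 10 11 12 13 14
g(k):  0  0  0  1  1  1  0  0  2  1  1  0  0  0  1
The P-positions (g = 0) in 0..14 are 0, 1, 2, 6, 7, 11, 12, 13.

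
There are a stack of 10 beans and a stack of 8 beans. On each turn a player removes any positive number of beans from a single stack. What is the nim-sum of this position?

2

In binary:
  1010  (10)
  1000  (8)
  ----
  0010  (2)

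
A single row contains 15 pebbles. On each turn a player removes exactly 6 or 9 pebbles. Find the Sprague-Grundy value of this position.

0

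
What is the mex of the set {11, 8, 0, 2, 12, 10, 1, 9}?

The values 0, 1, 2 are all present; 3 is the first non-negative integer missing from the set.

3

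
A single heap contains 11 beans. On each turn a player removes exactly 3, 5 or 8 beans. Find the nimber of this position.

0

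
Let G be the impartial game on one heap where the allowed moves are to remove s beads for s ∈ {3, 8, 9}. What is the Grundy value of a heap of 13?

0

Build the Grundy sequence with g(k) = mex{g(k−s) : s ∈ {3, 8, 9}, s ≤ k}:
g(0) = mex{} = 0
g(1) = mex{} = 0
g(2) = mex{} = 0
g(3) = mex{0} = 1
g(4) = mex{0} = 1
g(5) = mex{0} = 1
g(6) = mex{1} = 0
g(7) = mex{1} = 0
g(8) = mex{0,1} = 2
g(9) = mex{0} = 1
g(10) = mex{0} = 1
g(11) = mex{0,1,2} = 3
g(12) = mex{1} = 0
g(13) = mex{1} = 0
So g(13) = 0.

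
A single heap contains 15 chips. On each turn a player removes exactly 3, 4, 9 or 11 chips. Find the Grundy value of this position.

0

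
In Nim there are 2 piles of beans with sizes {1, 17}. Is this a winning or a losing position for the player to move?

Winning position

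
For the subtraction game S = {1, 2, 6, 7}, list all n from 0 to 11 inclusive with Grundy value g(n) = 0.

0, 3, 8, 11

Grundy values for subtraction set {1, 2, 6, 7}:
g(0) = mex{} = 0
g(1) = mex{0} = 1
g(2) = mex{0,1} = 2
g(3) = mex{1,2} = 0
g(4) = mex{0,2} = 1
g(5) = mex{0,1} = 2
g(6) = mex{0,1,2} = 3
g(7) = mex{0,1,2,3} = 4
g(8) = mex{1,2,3,4} = 0
g(9) = mex{0,2,4} = 1
g(10) = mex{0,1} = 2
g(11) = mex{1,2} = 0
The P-positions (g = 0) in 0..11 are 0, 3, 8, 11.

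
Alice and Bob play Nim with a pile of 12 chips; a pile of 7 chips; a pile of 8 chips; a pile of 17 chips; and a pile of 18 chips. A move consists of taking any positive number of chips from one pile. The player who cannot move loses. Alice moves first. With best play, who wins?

Bob wins

Compute the nim-sum pairwise:
12 ^ 7 = 11
11 ^ 8 = 3
3 ^ 17 = 18
18 ^ 18 = 0
The nim-sum is 0, so this is a P-position: the player to move is in a losing position under optimal play; Alice is about to move from it and so loses — Bob wins.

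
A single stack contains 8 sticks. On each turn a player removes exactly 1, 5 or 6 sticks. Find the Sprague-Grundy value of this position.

2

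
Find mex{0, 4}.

0 is in the set but 1 is not, so the mex is 1.

1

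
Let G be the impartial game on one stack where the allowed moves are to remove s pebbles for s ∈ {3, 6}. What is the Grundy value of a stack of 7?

2

Build the Grundy sequence with g(k) = mex{g(k−s) : s ∈ {3, 6}, s ≤ k}:
k:     0  1  2  3  4  5  6  7
g(k):  0  0  0  1  1  1  2  2
So g(7) = 2.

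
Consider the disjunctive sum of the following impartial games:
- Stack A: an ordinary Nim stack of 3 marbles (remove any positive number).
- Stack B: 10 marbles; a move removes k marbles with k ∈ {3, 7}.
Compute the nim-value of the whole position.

Stack A is a plain Nim stack of size 3, so its Grundy value is 3.
Grundy values for stack B (subtraction set {3, 7}):
g(0) = mex{} = 0
g(1) = mex{} = 0
g(2) = mex{} = 0
g(3) = mex{0} = 1
g(4) = mex{0} = 1
g(5) = mex{0} = 1
g(6) = mex{1} = 0
g(7) = mex{0,1} = 2
g(8) = mex{0,1} = 2
g(9) = mex{0} = 1
g(10) = mex{1,2} = 0
So g(10) = 0.
By the Sprague-Grundy theorem, the Grundy value of a sum of independent games is the XOR of the component values.
Combined value = 3 XOR 0 = 3.

3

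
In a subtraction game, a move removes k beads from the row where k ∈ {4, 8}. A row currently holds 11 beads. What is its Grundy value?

2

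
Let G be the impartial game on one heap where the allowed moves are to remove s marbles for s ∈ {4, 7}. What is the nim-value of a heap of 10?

2

Grundy values for subtraction set {4, 7}:
g(0) = mex{} = 0
g(1) = mex{} = 0
g(2) = mex{} = 0
g(3) = mex{} = 0
g(4) = mex{0} = 1
g(5) = mex{0} = 1
g(6) = mex{0} = 1
g(7) = mex{0} = 1
g(8) = mex{0,1} = 2
g(9) = mex{0,1} = 2
g(10) = mex{0,1} = 2
So g(10) = 2.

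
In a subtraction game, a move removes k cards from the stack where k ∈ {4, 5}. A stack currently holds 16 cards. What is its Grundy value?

1

Grundy values for subtraction set {4, 5}:
k:     0  1  2  3  4  5  6  7  8  9 10 11 12 13 14 15 16
g(k):  0  0  0  0  1  1  1  1  2  0  0  0  0  1  1  1  1
So g(16) = 1.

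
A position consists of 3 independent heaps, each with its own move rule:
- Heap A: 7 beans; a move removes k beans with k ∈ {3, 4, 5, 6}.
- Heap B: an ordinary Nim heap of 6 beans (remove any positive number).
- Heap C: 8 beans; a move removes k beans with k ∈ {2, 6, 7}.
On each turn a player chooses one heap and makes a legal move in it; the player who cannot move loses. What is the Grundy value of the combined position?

For heap A, compute g(0), g(1), … with moves {3, 4, 5, 6}:
g(0) = mex{} = 0
g(1) = mex{} = 0
g(2) = mex{} = 0
g(3) = mex{0} = 1
g(4) = mex{0} = 1
g(5) = mex{0} = 1
g(6) = mex{0,1} = 2
g(7) = mex{0,1} = 2
So g(7) = 2.
Heap B is a plain Nim heap of size 6, so its Grundy value is 6.
Grundy values for heap C (subtraction set {2, 6, 7}):
k:     0  1  2  3  4  5  6  7  8
g(k):  0  0  1  1  0  0  1  1  2
So g(8) = 2.
The value of a disjunctive sum is the nim-sum of the parts.
Combined value = 2 ⊕ 6 ⊕ 2 = 6.

6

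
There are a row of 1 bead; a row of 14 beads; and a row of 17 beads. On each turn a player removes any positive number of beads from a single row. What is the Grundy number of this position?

30

Nim-sum: 1 ⊕ 14 ⊕ 17 = 30.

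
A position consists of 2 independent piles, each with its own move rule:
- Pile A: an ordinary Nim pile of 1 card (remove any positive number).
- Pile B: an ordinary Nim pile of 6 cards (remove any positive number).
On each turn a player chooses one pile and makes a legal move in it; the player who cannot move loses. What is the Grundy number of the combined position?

7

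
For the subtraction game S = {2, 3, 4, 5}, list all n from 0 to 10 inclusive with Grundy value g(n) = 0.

0, 1, 7, 8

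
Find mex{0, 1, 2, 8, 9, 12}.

3

The values 0, 1, 2 are all present; 3 is the first non-negative integer missing from the set.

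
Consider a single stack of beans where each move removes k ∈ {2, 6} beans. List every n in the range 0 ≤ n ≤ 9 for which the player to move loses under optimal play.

Compute g(0), g(1), … for moves {2, 6}:
g(0) = mex{} = 0
g(1) = mex{} = 0
g(2) = mex{0} = 1
g(3) = mex{0} = 1
g(4) = mex{1} = 0
g(5) = mex{1} = 0
g(6) = mex{0} = 1
g(7) = mex{0} = 1
g(8) = mex{1} = 0
g(9) = mex{1} = 0
The P-positions (g = 0) in 0..9 are 0, 1, 4, 5, 8, 9.

0, 1, 4, 5, 8, 9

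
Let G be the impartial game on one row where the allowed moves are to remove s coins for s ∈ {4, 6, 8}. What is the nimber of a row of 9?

2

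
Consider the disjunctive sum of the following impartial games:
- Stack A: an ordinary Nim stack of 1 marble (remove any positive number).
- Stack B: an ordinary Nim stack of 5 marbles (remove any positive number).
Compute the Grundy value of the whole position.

Stack A is a plain Nim stack of size 1, so its Grundy value is 1.
Stack B is a plain Nim stack of size 5, so its Grundy value is 5.
By the Sprague-Grundy theorem, the Grundy value of a sum of independent games is the XOR of the component values.
Combined value = 1 XOR 5 = 4.

4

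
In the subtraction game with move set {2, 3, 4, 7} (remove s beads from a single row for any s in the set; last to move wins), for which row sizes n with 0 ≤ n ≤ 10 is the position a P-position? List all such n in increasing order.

0, 1, 6

Build the Grundy sequence with g(k) = mex{g(k−s) : s ∈ {2, 3, 4, 7}, s ≤ k}:
k:     0  1  2  3  4  5  6  7  8  9 10
g(k):  0  0  1  1  2  2  0  3  1  4  2
The P-positions (g = 0) in 0..10 are 0, 1, 6.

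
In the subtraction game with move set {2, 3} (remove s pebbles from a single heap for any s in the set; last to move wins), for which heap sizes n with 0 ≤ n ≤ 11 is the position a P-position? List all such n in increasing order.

Build the Grundy sequence with g(k) = mex{g(k−s) : s ∈ {2, 3}, s ≤ k}:
k:     0  1  2  3  4  5  6  7  8  9 10 11
g(k):  0  0  1  1  2  0  0  1  1  2  0  0
The P-positions (g = 0) in 0..11 are 0, 1, 5, 6, 10, 11.

0, 1, 5, 6, 10, 11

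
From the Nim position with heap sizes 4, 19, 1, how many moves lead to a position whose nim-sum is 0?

1

Nim-sum: 4 XOR 19 XOR 1 = 22.
The overall nim-sum is X = 22. A heap of size p has a winning move iff p XOR X < p (reduce it to p XOR X).
  4: 4 XOR 22 = 18 ≥ 4 — no move.
  19: 19 XOR 22 = 5 < 19 — winning move (to 5).
  1: 1 XOR 22 = 23 ≥ 1 — no move.
That gives 1 winning move.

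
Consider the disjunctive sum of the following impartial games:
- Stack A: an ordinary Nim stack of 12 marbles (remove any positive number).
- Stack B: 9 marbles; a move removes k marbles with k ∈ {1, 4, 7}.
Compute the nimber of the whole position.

13

Stack A is a plain Nim stack of size 12, so its Grundy value is 12.
For stack B, compute g(0), g(1), … with moves {1, 4, 7}:
k:     0  1  2  3  4  5  6  7  8  9
g(k):  0  1  0  1  2  0  1  2  0  1
So g(9) = 1.
The value of a disjunctive sum is the nim-sum of the parts.
Combined value = 12 ⊕ 1 = 13.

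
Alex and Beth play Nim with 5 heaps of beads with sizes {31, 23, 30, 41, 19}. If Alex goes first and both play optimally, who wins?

In binary:
  011111  (31)
  010111  (23)
  011110  (30)
  101001  (41)
  010011  (19)
  ------
  101100  (44)
The nim-sum is 44 ≠ 0, so this is an N-position: the player to move can win; Alex has a winning move.

Alex wins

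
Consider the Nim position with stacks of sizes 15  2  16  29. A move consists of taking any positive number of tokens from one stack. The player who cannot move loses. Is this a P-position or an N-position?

P-position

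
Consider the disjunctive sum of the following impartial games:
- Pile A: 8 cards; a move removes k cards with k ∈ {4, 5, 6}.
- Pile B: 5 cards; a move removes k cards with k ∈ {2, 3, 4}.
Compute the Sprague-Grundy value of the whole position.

0

For pile A, compute g(0), g(1), … with moves {4, 5, 6}:
k:     0  1  2  3  4  5  6  7  8
g(k):  0  0  0  0  1  1  1  1  2
So g(8) = 2.
Build the Grundy sequence for pile B with g(k) = mex{g(k−s) : s ∈ {2, 3, 4}, s ≤ k}:
k:     0  1  2  3  4  5
g(k):  0  0  1  1  2  2
So g(5) = 2.
By the Sprague-Grundy theorem, the Grundy value of a sum of independent games is the XOR of the component values.
Combined value = 2 ⊕ 2 = 0.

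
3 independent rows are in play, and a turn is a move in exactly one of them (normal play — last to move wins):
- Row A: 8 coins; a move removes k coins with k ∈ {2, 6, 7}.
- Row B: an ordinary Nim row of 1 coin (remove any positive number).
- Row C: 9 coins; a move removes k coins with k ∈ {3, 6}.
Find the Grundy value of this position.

3

Build the Grundy sequence for row A with g(k) = mex{g(k−s) : s ∈ {2, 6, 7}, s ≤ k}:
k:     0  1  2  3  4  5  6  7  8
g(k):  0  0  1  1  0  0  1  1  2
So g(8) = 2.
Row B is a plain Nim row of size 1, so its Grundy value is 1.
Grundy values for row C (subtraction set {3, 6}):
g(0) = mex{} = 0
g(1) = mex{} = 0
g(2) = mex{} = 0
g(3) = mex{0} = 1
g(4) = mex{0} = 1
g(5) = mex{0} = 1
g(6) = mex{0,1} = 2
g(7) = mex{0,1} = 2
g(8) = mex{0,1} = 2
g(9) = mex{1,2} = 0
So g(9) = 0.
By the Sprague-Grundy theorem, the Grundy value of a sum of independent games is the XOR of the component values.
Combined value = 2 XOR 1 XOR 0 = 3.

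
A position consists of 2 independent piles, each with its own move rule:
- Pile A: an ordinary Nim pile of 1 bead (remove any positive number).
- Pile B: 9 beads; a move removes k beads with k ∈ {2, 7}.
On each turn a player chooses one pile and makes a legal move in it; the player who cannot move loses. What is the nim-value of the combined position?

Pile A is a plain Nim pile of size 1, so its Grundy value is 1.
For pile B, compute g(0), g(1), … with moves {2, 7}:
k:     0  1  2  3  4  5  6  7  8  9
g(k):  0  0  1  1  0  0  1  1  2  0
So g(9) = 0.
By the Sprague-Grundy theorem, the Grundy value of a sum of independent games is the XOR of the component values.
Combined value = 1 ⊕ 0 = 1.

1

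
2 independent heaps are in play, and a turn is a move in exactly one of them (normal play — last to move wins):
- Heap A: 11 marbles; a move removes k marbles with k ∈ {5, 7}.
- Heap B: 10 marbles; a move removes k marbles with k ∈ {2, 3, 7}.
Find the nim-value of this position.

2

For heap A, compute g(0), g(1), … with moves {5, 7}:
k:     0  1  2  3  4  5  6  7  8  9 10 11
g(k):  0  0  0  0  0  1  1  1  1  1  2  2
So g(11) = 2.
Grundy values for heap B (subtraction set {2, 3, 7}):
k:     0  1  2  3  4  5  6  7  8  9 10
g(k):  0  0  1  1  2  0  0  1  1  2  0
So g(10) = 0.
The value of a disjunctive sum is the nim-sum of the parts.
Combined value = 2 ⊕ 0 = 2.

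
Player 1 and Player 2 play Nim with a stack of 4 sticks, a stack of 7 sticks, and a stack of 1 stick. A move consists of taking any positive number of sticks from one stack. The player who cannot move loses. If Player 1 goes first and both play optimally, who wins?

Nim-sum: 4 ^ 7 ^ 1 = 2.
The nim-sum is 2 ≠ 0, so this is an N-position: the player to move can win; Player 1 has a winning move.

Player 1 wins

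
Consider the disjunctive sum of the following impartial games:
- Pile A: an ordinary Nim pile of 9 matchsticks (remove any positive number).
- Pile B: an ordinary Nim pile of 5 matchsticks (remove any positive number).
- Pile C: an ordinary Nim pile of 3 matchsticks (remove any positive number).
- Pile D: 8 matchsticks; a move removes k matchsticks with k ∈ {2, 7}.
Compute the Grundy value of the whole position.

13

Pile A is a plain Nim pile of size 9, so its Grundy value is 9.
Pile B is a plain Nim pile of size 5, so its Grundy value is 5.
Pile C is a plain Nim pile of size 3, so its Grundy value is 3.
Grundy values for pile D (subtraction set {2, 7}):
k:     0  1  2  3  4  5  6  7  8
g(k):  0  0  1  1  0  0  1  1  2
So g(8) = 2.
The value of a disjunctive sum is the nim-sum of the parts.
Combined value = 9 XOR 5 XOR 3 XOR 2 = 13.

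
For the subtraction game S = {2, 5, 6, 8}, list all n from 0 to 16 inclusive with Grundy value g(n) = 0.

0, 1, 4, 11, 14, 15

Build the Grundy sequence with g(k) = mex{g(k−s) : s ∈ {2, 5, 6, 8}, s ≤ k}:
k:     0  1  2  3  4  5  6  7  8  9 10 11 12 13 14 15 16
g(k):  0  0  1  1  0  2  1  3  2  2  3  0  2  1  0  0  1
The P-positions (g = 0) in 0..16 are 0, 1, 4, 11, 14, 15.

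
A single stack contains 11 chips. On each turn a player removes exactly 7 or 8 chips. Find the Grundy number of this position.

Compute g(0), g(1), … for moves {7, 8}:
k:     0  1  2  3  4  5  6  7  8  9 10 11
g(k):  0  0  0  0  0  0  0  1  1  1  1  1
So g(11) = 1.

1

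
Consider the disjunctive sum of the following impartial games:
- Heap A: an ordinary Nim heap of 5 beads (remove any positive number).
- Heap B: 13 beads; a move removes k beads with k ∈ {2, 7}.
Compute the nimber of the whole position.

Heap A is a plain Nim heap of size 5, so its Grundy value is 5.
For heap B, compute g(0), g(1), … with moves {2, 7}:
k:     0  1  2  3  4  5  6  7  8  9 10 11 12 13
g(k):  0  0  1  1  0  0  1  1  2  0  0  1  1  0
So g(13) = 0.
The value of a disjunctive sum is the nim-sum of the parts.
Combined value = 5 ⊕ 0 = 5.

5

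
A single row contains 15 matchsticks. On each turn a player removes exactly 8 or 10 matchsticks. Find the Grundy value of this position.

Build the Grundy sequence with g(k) = mex{g(k−s) : s ∈ {8, 10}, s ≤ k}:
k:     0  1  2  3  4  5  6  7  8  9 10 11 12 13 14 15
g(k):  0  0  0  0  0  0  0  0  1  1  1  1  1  1  1  1
So g(15) = 1.

1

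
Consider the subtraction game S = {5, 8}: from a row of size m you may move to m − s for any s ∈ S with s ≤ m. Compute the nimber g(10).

2

Grundy values for subtraction set {5, 8}:
k:     0  1  2  3  4  5  6  7  8  9 10
g(k):  0  0  0  0  0  1  1  1  1  1  2
So g(10) = 2.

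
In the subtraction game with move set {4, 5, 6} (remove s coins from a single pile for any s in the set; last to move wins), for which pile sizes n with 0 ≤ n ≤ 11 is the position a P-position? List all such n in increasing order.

Build the Grundy sequence with g(k) = mex{g(k−s) : s ∈ {4, 5, 6}, s ≤ k}:
k:     0  1  2  3  4  5  6  7  8  9 10 11
g(k):  0  0  0  0  1  1  1  1  2  2  0  0
The P-positions (g = 0) in 0..11 are 0, 1, 2, 3, 10, 11.

0, 1, 2, 3, 10, 11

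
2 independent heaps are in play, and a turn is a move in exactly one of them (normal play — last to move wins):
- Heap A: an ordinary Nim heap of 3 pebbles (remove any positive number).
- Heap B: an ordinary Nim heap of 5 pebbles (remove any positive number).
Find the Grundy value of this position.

6

Heap A is a plain Nim heap of size 3, so its Grundy value is 3.
Heap B is a plain Nim heap of size 5, so its Grundy value is 5.
The value of a disjunctive sum is the nim-sum of the parts.
Combined value = 3 ⊕ 5 = 6.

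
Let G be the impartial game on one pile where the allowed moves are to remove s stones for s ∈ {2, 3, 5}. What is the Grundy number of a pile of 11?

Compute g(0), g(1), … for moves {2, 3, 5}:
k:     0  1  2  3  4  5  6  7  8  9 10 11
g(k):  0  0  1  1  2  2  3  0  0  1  1  2
So g(11) = 2.

2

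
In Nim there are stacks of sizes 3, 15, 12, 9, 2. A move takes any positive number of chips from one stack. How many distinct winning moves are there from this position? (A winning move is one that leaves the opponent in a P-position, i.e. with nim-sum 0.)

3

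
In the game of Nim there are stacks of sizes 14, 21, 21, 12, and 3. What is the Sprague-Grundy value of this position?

Nim-sum: 14 XOR 21 XOR 21 XOR 12 XOR 3 = 1.

1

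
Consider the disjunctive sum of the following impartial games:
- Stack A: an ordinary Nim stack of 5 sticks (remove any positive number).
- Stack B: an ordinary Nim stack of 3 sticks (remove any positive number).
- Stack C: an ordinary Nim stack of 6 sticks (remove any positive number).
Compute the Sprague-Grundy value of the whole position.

0

Stack A is a plain Nim stack of size 5, so its Grundy value is 5.
Stack B is a plain Nim stack of size 3, so its Grundy value is 3.
Stack C is a plain Nim stack of size 6, so its Grundy value is 6.
By the Sprague-Grundy theorem, the Grundy value of a sum of independent games is the XOR of the component values.
Combined value = 5 ⊕ 3 ⊕ 6 = 0.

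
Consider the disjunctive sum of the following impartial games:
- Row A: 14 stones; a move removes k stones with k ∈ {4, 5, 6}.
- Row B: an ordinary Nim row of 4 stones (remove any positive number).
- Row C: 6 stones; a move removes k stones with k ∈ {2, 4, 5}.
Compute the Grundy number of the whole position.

Build the Grundy sequence for row A with g(k) = mex{g(k−s) : s ∈ {4, 5, 6}, s ≤ k}:
g(0) = mex{} = 0
g(1) = mex{} = 0
g(2) = mex{} = 0
g(3) = mex{} = 0
g(4) = mex{0} = 1
g(5) = mex{0} = 1
g(6) = mex{0} = 1
g(7) = mex{0} = 1
g(8) = mex{0,1} = 2
g(9) = mex{0,1} = 2
g(10) = mex{1} = 0
g(11) = mex{1} = 0
g(12) = mex{1,2} = 0
g(13) = mex{1,2} = 0
g(14) = mex{0,2} = 1
So g(14) = 1.
Row B is a plain Nim row of size 4, so its Grundy value is 4.
For row C, compute g(0), g(1), … with moves {2, 4, 5}:
g(0) = mex{} = 0
g(1) = mex{} = 0
g(2) = mex{0} = 1
g(3) = mex{0} = 1
g(4) = mex{0,1} = 2
g(5) = mex{0,1} = 2
g(6) = mex{0,1,2} = 3
So g(6) = 3.
By the Sprague-Grundy theorem, the Grundy value of a sum of independent games is the XOR of the component values.
Combined value = 1 ⊕ 4 ⊕ 3 = 6.

6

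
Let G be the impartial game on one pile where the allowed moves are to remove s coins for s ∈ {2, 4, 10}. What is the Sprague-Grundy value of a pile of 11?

Compute g(0), g(1), … for moves {2, 4, 10}:
k:     0  1  2  3  4  5  6  7  8  9 10 11
g(k):  0  0  1  1  2  2  0  0  1  1  2  2
So g(11) = 2.

2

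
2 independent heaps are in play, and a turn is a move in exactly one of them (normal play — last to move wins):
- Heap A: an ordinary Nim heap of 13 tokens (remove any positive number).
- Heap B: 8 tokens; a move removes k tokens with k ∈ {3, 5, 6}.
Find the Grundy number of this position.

Heap A is a plain Nim heap of size 13, so its Grundy value is 13.
Build the Grundy sequence for heap B with g(k) = mex{g(k−s) : s ∈ {3, 5, 6}, s ≤ k}:
k:     0  1  2  3  4  5  6  7  8
g(k):  0  0  0  1  1  1  2  2  2
So g(8) = 2.
The value of a disjunctive sum is the nim-sum of the parts.
Combined value = 13 XOR 2 = 15.

15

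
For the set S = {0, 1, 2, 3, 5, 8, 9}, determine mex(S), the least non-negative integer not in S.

The values 0, 1, 2, 3 are all present; 4 is the first non-negative integer missing from the set.

4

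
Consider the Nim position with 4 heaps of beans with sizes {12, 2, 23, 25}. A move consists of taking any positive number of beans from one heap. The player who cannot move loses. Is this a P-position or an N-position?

Compute the nim-sum pairwise:
12 XOR 2 = 14
14 XOR 23 = 25
25 XOR 25 = 0
The nim-sum is 0, so this is a P-position: the player to move is in a losing position under optimal play.

P-position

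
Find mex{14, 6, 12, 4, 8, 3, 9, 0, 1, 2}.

5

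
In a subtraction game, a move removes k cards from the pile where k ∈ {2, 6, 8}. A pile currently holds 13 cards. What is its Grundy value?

Build the Grundy sequence with g(k) = mex{g(k−s) : s ∈ {2, 6, 8}, s ≤ k}:
g(0) = mex{} = 0
g(1) = mex{} = 0
g(2) = mex{0} = 1
g(3) = mex{0} = 1
g(4) = mex{1} = 0
g(5) = mex{1} = 0
g(6) = mex{0} = 1
g(7) = mex{0} = 1
g(8) = mex{0,1} = 2
g(9) = mex{0,1} = 2
g(10) = mex{0,1,2} = 3
g(11) = mex{0,1,2} = 3
g(12) = mex{0,1,3} = 2
g(13) = mex{0,1,3} = 2
So g(13) = 2.

2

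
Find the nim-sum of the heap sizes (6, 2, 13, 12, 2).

7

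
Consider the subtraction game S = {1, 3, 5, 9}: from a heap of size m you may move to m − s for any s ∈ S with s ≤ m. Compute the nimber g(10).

Grundy values for subtraction set {1, 3, 5, 9}:
k:     0  1  2  3  4  5  6  7  8  9 10
g(k):  0  1  0  1  0  1  0  1  0  1  0
So g(10) = 0.

0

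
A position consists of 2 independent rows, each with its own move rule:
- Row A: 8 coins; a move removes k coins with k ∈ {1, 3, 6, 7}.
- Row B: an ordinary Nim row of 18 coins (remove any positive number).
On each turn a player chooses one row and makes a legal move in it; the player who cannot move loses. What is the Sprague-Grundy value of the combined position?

16

Build the Grundy sequence for row A with g(k) = mex{g(k−s) : s ∈ {1, 3, 6, 7}, s ≤ k}:
g(0) = mex{} = 0
g(1) = mex{0} = 1
g(2) = mex{1} = 0
g(3) = mex{0} = 1
g(4) = mex{1} = 0
g(5) = mex{0} = 1
g(6) = mex{0,1} = 2
g(7) = mex{0,1,2} = 3
g(8) = mex{0,1,3} = 2
So g(8) = 2.
Row B is a plain Nim row of size 18, so its Grundy value is 18.
The value of a disjunctive sum is the nim-sum of the parts.
Combined value = 2 ⊕ 18 = 16.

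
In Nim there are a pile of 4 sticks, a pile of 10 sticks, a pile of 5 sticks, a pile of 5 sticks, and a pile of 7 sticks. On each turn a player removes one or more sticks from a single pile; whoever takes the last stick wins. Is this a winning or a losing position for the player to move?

In binary:
  0100  (4)
  1010  (10)
  0101  (5)
  0101  (5)
  0111  (7)
  ----
  1001  (9)
The nim-sum is 9 ≠ 0, so this is an N-position: the player to move can win.

Winning position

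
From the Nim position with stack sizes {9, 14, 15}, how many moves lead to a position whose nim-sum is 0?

3

Nim-sum: 9 ^ 14 ^ 15 = 8.
The overall nim-sum is X = 8. A stack of size p has a winning move iff p XOR X < p (reduce it to p XOR X).
  9: 9 XOR 8 = 1 < 9 — winning move (to 1).
  14: 14 XOR 8 = 6 < 14 — winning move (to 6).
  15: 15 XOR 8 = 7 < 15 — winning move (to 7).
That gives 3 winning moves.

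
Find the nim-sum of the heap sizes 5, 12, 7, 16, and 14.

16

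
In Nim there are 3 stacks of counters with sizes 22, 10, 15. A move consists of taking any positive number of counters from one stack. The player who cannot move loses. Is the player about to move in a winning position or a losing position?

Winning position

Compute the nim-sum pairwise:
22 ⊕ 10 = 28
28 ⊕ 15 = 19
The nim-sum is 19 ≠ 0, so this is an N-position: the player to move can win.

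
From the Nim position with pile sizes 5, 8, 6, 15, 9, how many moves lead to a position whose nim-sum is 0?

3

Nim-sum: 5 ⊕ 8 ⊕ 6 ⊕ 15 ⊕ 9 = 13.
The overall nim-sum is X = 13. A pile of size p has a winning move iff p XOR X < p (reduce it to p XOR X).
  5: 5 XOR 13 = 8 ≥ 5 — no move.
  8: 8 XOR 13 = 5 < 8 — winning move (to 5).
  6: 6 XOR 13 = 11 ≥ 6 — no move.
  15: 15 XOR 13 = 2 < 15 — winning move (to 2).
  9: 9 XOR 13 = 4 < 9 — winning move (to 4).
That gives 3 winning moves.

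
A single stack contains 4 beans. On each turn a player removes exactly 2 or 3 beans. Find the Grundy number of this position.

Compute g(0), g(1), … for moves {2, 3}:
g(0) = mex{} = 0
g(1) = mex{} = 0
g(2) = mex{0} = 1
g(3) = mex{0} = 1
g(4) = mex{0,1} = 2
So g(4) = 2.

2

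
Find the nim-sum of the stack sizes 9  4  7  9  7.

Nim-sum: 9 XOR 4 XOR 7 XOR 9 XOR 7 = 4.

4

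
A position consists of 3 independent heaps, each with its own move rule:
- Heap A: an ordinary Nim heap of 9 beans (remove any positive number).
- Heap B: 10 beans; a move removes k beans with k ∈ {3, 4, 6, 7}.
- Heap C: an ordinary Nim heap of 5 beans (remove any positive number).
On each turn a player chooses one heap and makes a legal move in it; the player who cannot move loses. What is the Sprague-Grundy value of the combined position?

Heap A is a plain Nim heap of size 9, so its Grundy value is 9.
Grundy values for heap B (subtraction set {3, 4, 6, 7}):
g(0) = mex{} = 0
g(1) = mex{} = 0
g(2) = mex{} = 0
g(3) = mex{0} = 1
g(4) = mex{0} = 1
g(5) = mex{0} = 1
g(6) = mex{0,1} = 2
g(7) = mex{0,1} = 2
g(8) = mex{0,1} = 2
g(9) = mex{0,1,2} = 3
g(10) = mex{1,2} = 0
So g(10) = 0.
Heap C is a plain Nim heap of size 5, so its Grundy value is 5.
The value of a disjunctive sum is the nim-sum of the parts.
Combined value = 9 XOR 0 XOR 5 = 12.

12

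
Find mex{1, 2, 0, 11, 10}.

3

The values 0, 1, 2 are all present; 3 is the first non-negative integer missing from the set.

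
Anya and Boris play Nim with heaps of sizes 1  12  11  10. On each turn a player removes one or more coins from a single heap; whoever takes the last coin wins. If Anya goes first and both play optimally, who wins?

Anya wins

Nim-sum: 1 XOR 12 XOR 11 XOR 10 = 12.
The nim-sum is 12 ≠ 0, so this is an N-position: the player to move can win; Anya has a winning move.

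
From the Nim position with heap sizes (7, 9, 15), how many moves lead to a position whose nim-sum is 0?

Nim-sum: 7 ⊕ 9 ⊕ 15 = 1.
The overall nim-sum is X = 1. A heap of size p has a winning move iff p XOR X < p (reduce it to p XOR X).
  7: 7 XOR 1 = 6 < 7 — winning move (to 6).
  9: 9 XOR 1 = 8 < 9 — winning move (to 8).
  15: 15 XOR 1 = 14 < 15 — winning move (to 14).
That gives 3 winning moves.

3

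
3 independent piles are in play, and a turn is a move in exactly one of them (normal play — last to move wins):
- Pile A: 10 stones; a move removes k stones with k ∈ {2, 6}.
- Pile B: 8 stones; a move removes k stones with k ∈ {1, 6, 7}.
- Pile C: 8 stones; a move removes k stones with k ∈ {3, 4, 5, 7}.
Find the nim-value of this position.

Grundy values for pile A (subtraction set {2, 6}):
g(0) = mex{} = 0
g(1) = mex{} = 0
g(2) = mex{0} = 1
g(3) = mex{0} = 1
g(4) = mex{1} = 0
g(5) = mex{1} = 0
g(6) = mex{0} = 1
g(7) = mex{0} = 1
g(8) = mex{1} = 0
g(9) = mex{1} = 0
g(10) = mex{0} = 1
So g(10) = 1.
For pile B, compute g(0), g(1), … with moves {1, 6, 7}:
g(0) = mex{} = 0
g(1) = mex{0} = 1
g(2) = mex{1} = 0
g(3) = mex{0} = 1
g(4) = mex{1} = 0
g(5) = mex{0} = 1
g(6) = mex{0,1} = 2
g(7) = mex{0,1,2} = 3
g(8) = mex{0,1,3} = 2
So g(8) = 2.
Grundy values for pile C (subtraction set {3, 4, 5, 7}):
k:     0  1  2  3  4  5  6  7  8
g(k):  0  0  0  1  1  1  2  2  2
So g(8) = 2.
By the Sprague-Grundy theorem, the Grundy value of a sum of independent games is the XOR of the component values.
Combined value = 1 ⊕ 2 ⊕ 2 = 1.

1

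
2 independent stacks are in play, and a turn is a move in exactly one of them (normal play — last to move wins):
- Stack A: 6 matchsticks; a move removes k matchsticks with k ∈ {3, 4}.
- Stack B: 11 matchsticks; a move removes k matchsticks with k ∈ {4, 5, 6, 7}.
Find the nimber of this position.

For stack A, compute g(0), g(1), … with moves {3, 4}:
g(0) = mex{} = 0
g(1) = mex{} = 0
g(2) = mex{} = 0
g(3) = mex{0} = 1
g(4) = mex{0} = 1
g(5) = mex{0} = 1
g(6) = mex{0,1} = 2
So g(6) = 2.
For stack B, compute g(0), g(1), … with moves {4, 5, 6, 7}:
k:     0  1  2  3  4  5  6  7  8  9 10 11
g(k):  0  0  0  0  1  1  1  1  2  2  2  0
So g(11) = 0.
By the Sprague-Grundy theorem, the Grundy value of a sum of independent games is the XOR of the component values.
Combined value = 2 ⊕ 0 = 2.

2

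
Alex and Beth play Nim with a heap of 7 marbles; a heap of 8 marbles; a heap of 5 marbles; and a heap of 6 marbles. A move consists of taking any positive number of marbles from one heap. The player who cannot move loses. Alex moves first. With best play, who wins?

Bitwise XOR of the heap sizes:
  0111  (7)
  1000  (8)
  0101  (5)
  0110  (6)
  ----
  1100  (12)
The nim-sum is 12 ≠ 0, so this is an N-position: the player to move can win; Alex has a winning move.

Alex wins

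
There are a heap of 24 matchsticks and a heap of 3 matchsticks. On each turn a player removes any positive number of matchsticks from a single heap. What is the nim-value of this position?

27

Nim-sum: 24 ⊕ 3 = 27.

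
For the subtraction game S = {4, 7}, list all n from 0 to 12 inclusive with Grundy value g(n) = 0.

Compute g(0), g(1), … for moves {4, 7}:
k:     0  1  2  3  4  5  6  7  8  9 10 11 12
g(k):  0  0  0  0  1  1  1  1  2  2  2  0  0
The P-positions (g = 0) in 0..12 are 0, 1, 2, 3, 11, 12.

0, 1, 2, 3, 11, 12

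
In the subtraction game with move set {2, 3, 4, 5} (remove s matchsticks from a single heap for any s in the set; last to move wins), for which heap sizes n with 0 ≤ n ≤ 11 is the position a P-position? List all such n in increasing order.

0, 1, 7, 8

Grundy values for subtraction set {2, 3, 4, 5}:
k:     0  1  2  3  4  5  6  7  8  9 10 11
g(k):  0  0  1  1  2  2  3  0  0  1  1  2
The P-positions (g = 0) in 0..11 are 0, 1, 7, 8.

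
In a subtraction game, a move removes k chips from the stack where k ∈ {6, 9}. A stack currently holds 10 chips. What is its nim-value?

1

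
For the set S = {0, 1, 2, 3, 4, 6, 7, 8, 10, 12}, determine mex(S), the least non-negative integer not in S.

5

The values 0, 1, 2, 3, 4 are all present; 5 is the first non-negative integer missing from the set.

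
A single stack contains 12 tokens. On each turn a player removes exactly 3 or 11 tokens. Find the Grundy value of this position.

Build the Grundy sequence with g(k) = mex{g(k−s) : s ∈ {3, 11}, s ≤ k}:
g(0) = mex{} = 0
g(1) = mex{} = 0
g(2) = mex{} = 0
g(3) = mex{0} = 1
g(4) = mex{0} = 1
g(5) = mex{0} = 1
g(6) = mex{1} = 0
g(7) = mex{1} = 0
g(8) = mex{1} = 0
g(9) = mex{0} = 1
g(10) = mex{0} = 1
g(11) = mex{0} = 1
g(12) = mex{0,1} = 2
So g(12) = 2.

2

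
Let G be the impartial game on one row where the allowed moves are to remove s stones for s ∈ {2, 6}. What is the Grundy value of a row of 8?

0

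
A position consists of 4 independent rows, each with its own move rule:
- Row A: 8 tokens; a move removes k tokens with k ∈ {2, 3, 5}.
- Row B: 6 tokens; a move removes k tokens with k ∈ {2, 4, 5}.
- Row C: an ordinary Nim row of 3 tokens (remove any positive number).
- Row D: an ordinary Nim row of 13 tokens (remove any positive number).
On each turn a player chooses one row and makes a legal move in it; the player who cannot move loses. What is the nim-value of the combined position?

Grundy values for row A (subtraction set {2, 3, 5}):
g(0) = mex{} = 0
g(1) = mex{} = 0
g(2) = mex{0} = 1
g(3) = mex{0} = 1
g(4) = mex{0,1} = 2
g(5) = mex{0,1} = 2
g(6) = mex{0,1,2} = 3
g(7) = mex{1,2} = 0
g(8) = mex{1,2,3} = 0
So g(8) = 0.
Grundy values for row B (subtraction set {2, 4, 5}):
k:     0  1  2  3  4  5  6
g(k):  0  0  1  1  2  2  3
So g(6) = 3.
Row C is a plain Nim row of size 3, so its Grundy value is 3.
Row D is a plain Nim row of size 13, so its Grundy value is 13.
The value of a disjunctive sum is the nim-sum of the parts.
Combined value = 0 XOR 3 XOR 3 XOR 13 = 13.

13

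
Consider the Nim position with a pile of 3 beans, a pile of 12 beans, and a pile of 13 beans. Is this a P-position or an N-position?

N-position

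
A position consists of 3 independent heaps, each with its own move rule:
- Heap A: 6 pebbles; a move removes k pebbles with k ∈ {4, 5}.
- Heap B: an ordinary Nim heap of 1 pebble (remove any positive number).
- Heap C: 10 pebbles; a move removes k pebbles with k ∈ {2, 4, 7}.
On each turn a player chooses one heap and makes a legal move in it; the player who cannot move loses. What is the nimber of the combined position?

Build the Grundy sequence for heap A with g(k) = mex{g(k−s) : s ∈ {4, 5}, s ≤ k}:
g(0) = mex{} = 0
g(1) = mex{} = 0
g(2) = mex{} = 0
g(3) = mex{} = 0
g(4) = mex{0} = 1
g(5) = mex{0} = 1
g(6) = mex{0} = 1
So g(6) = 1.
Heap B is a plain Nim heap of size 1, so its Grundy value is 1.
Build the Grundy sequence for heap C with g(k) = mex{g(k−s) : s ∈ {2, 4, 7}, s ≤ k}:
k:     0  1  2  3  4  5  6  7  8  9 10
g(k):  0  0  1  1  2  2  0  3  1  0  2
So g(10) = 2.
The value of a disjunctive sum is the nim-sum of the parts.
Combined value = 1 XOR 1 XOR 2 = 2.

2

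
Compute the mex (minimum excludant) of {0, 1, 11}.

The values 0, 1 are all present; 2 is the first non-negative integer missing from the set.

2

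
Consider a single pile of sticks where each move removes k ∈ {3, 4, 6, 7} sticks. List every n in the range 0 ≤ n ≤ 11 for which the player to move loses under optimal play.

Compute g(0), g(1), … for moves {3, 4, 6, 7}:
g(0) = mex{} = 0
g(1) = mex{} = 0
g(2) = mex{} = 0
g(3) = mex{0} = 1
g(4) = mex{0} = 1
g(5) = mex{0} = 1
g(6) = mex{0,1} = 2
g(7) = mex{0,1} = 2
g(8) = mex{0,1} = 2
g(9) = mex{0,1,2} = 3
g(10) = mex{1,2} = 0
g(11) = mex{1,2} = 0
The P-positions (g = 0) in 0..11 are 0, 1, 2, 10, 11.

0, 1, 2, 10, 11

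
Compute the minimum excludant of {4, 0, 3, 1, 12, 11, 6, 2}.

5

The values 0, 1, 2, 3, 4 are all present; 5 is the first non-negative integer missing from the set.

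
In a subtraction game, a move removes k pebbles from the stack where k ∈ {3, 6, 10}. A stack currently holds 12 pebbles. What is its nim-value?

Compute g(0), g(1), … for moves {3, 6, 10}:
g(0) = mex{} = 0
g(1) = mex{} = 0
g(2) = mex{} = 0
g(3) = mex{0} = 1
g(4) = mex{0} = 1
g(5) = mex{0} = 1
g(6) = mex{0,1} = 2
g(7) = mex{0,1} = 2
g(8) = mex{0,1} = 2
g(9) = mex{1,2} = 0
g(10) = mex{0,1,2} = 3
g(11) = mex{0,1,2} = 3
g(12) = mex{0,2} = 1
So g(12) = 1.

1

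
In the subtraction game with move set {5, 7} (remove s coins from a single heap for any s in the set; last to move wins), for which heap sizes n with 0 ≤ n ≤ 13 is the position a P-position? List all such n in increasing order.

0, 1, 2, 3, 4, 12, 13

Build the Grundy sequence with g(k) = mex{g(k−s) : s ∈ {5, 7}, s ≤ k}:
k:     0  1  2  3  4  5  6  7  8  9 10 11 12 13
g(k):  0  0  0  0  0  1  1  1  1  1  2  2  0  0
The P-positions (g = 0) in 0..13 are 0, 1, 2, 3, 4, 12, 13.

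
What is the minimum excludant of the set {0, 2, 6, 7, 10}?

1

0 is in the set but 1 is not, so the mex is 1.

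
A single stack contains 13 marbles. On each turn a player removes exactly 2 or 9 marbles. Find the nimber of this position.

1

Compute g(0), g(1), … for moves {2, 9}:
g(0) = mex{} = 0
g(1) = mex{} = 0
g(2) = mex{0} = 1
g(3) = mex{0} = 1
g(4) = mex{1} = 0
g(5) = mex{1} = 0
g(6) = mex{0} = 1
g(7) = mex{0} = 1
g(8) = mex{1} = 0
g(9) = mex{0,1} = 2
g(10) = mex{0} = 1
g(11) = mex{1,2} = 0
g(12) = mex{1} = 0
g(13) = mex{0} = 1
So g(13) = 1.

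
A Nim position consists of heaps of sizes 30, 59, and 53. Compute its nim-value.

16

In binary:
  011110  (30)
  111011  (59)
  110101  (53)
  ------
  010000  (16)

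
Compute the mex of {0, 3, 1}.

The values 0, 1 are all present; 2 is the first non-negative integer missing from the set.

2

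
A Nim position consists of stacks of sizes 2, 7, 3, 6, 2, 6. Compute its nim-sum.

4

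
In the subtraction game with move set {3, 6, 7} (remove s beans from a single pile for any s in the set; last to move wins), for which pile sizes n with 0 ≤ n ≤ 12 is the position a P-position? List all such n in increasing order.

0, 1, 2, 10, 11, 12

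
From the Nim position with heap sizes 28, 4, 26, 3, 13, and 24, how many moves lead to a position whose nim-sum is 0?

3

Compute the nim-sum pairwise:
28 ⊕ 4 = 24
24 ⊕ 26 = 2
2 ⊕ 3 = 1
1 ⊕ 13 = 12
12 ⊕ 24 = 20
The overall nim-sum is X = 20. A heap of size p has a winning move iff p XOR X < p (reduce it to p XOR X).
  28: 28 XOR 20 = 8 < 28 — winning move (to 8).
  4: 4 XOR 20 = 16 ≥ 4 — no move.
  26: 26 XOR 20 = 14 < 26 — winning move (to 14).
  3: 3 XOR 20 = 23 ≥ 3 — no move.
  13: 13 XOR 20 = 25 ≥ 13 — no move.
  24: 24 XOR 20 = 12 < 24 — winning move (to 12).
That gives 3 winning moves.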